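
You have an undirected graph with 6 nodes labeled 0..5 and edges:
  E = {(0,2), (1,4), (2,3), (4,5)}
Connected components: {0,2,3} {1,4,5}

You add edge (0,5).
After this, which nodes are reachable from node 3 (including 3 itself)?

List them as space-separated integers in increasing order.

Before: nodes reachable from 3: {0,2,3}
Adding (0,5): merges 3's component with another. Reachability grows.
After: nodes reachable from 3: {0,1,2,3,4,5}

Answer: 0 1 2 3 4 5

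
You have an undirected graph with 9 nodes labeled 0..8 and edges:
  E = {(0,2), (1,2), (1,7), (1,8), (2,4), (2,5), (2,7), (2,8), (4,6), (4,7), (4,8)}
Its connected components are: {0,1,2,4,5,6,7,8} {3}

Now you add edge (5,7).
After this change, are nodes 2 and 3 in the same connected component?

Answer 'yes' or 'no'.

Initial components: {0,1,2,4,5,6,7,8} {3}
Adding edge (5,7): both already in same component {0,1,2,4,5,6,7,8}. No change.
New components: {0,1,2,4,5,6,7,8} {3}
Are 2 and 3 in the same component? no

Answer: no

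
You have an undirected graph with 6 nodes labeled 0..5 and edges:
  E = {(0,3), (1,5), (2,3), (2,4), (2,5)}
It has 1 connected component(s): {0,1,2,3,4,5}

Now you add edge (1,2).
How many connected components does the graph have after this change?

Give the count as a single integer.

Answer: 1

Derivation:
Initial component count: 1
Add (1,2): endpoints already in same component. Count unchanged: 1.
New component count: 1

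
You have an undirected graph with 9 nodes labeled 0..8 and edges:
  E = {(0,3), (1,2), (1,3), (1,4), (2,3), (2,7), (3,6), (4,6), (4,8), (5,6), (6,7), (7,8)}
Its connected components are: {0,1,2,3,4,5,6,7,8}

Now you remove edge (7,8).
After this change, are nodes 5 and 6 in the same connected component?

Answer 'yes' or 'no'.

Initial components: {0,1,2,3,4,5,6,7,8}
Removing edge (7,8): not a bridge — component count unchanged at 1.
New components: {0,1,2,3,4,5,6,7,8}
Are 5 and 6 in the same component? yes

Answer: yes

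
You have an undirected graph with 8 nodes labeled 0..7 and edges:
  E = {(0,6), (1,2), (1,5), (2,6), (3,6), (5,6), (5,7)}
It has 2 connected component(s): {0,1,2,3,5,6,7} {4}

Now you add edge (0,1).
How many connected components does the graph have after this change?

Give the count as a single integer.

Initial component count: 2
Add (0,1): endpoints already in same component. Count unchanged: 2.
New component count: 2

Answer: 2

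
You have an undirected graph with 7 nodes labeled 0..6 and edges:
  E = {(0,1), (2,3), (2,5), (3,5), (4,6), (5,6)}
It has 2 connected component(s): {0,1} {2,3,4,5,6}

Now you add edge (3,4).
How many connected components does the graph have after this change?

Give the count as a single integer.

Answer: 2

Derivation:
Initial component count: 2
Add (3,4): endpoints already in same component. Count unchanged: 2.
New component count: 2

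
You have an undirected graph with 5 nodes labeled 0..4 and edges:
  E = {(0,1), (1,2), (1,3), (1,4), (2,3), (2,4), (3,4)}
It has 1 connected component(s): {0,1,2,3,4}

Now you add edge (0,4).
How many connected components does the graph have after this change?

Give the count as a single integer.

Answer: 1

Derivation:
Initial component count: 1
Add (0,4): endpoints already in same component. Count unchanged: 1.
New component count: 1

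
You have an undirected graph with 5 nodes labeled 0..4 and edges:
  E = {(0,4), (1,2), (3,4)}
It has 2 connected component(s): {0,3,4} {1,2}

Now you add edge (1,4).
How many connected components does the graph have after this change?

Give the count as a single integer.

Initial component count: 2
Add (1,4): merges two components. Count decreases: 2 -> 1.
New component count: 1

Answer: 1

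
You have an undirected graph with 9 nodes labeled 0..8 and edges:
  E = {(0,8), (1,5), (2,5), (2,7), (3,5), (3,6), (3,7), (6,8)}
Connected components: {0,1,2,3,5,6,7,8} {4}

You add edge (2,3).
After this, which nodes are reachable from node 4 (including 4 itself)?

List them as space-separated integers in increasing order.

Answer: 4

Derivation:
Before: nodes reachable from 4: {4}
Adding (2,3): both endpoints already in same component. Reachability from 4 unchanged.
After: nodes reachable from 4: {4}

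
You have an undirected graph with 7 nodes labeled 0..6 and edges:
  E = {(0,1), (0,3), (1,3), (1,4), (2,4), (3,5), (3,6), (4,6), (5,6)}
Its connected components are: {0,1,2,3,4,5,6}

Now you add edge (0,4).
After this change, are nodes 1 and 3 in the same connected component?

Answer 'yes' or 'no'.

Initial components: {0,1,2,3,4,5,6}
Adding edge (0,4): both already in same component {0,1,2,3,4,5,6}. No change.
New components: {0,1,2,3,4,5,6}
Are 1 and 3 in the same component? yes

Answer: yes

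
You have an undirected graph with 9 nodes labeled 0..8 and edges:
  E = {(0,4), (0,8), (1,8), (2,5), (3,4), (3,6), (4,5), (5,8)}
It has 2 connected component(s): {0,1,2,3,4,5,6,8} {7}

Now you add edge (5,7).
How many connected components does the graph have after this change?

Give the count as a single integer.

Initial component count: 2
Add (5,7): merges two components. Count decreases: 2 -> 1.
New component count: 1

Answer: 1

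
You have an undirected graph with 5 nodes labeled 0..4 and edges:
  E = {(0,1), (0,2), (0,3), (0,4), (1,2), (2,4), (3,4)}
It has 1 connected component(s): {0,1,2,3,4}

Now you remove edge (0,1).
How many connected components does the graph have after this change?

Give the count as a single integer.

Initial component count: 1
Remove (0,1): not a bridge. Count unchanged: 1.
  After removal, components: {0,1,2,3,4}
New component count: 1

Answer: 1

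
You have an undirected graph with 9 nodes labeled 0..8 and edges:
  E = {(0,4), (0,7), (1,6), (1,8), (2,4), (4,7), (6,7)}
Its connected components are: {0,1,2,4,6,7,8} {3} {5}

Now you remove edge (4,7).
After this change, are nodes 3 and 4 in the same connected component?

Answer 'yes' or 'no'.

Answer: no

Derivation:
Initial components: {0,1,2,4,6,7,8} {3} {5}
Removing edge (4,7): not a bridge — component count unchanged at 3.
New components: {0,1,2,4,6,7,8} {3} {5}
Are 3 and 4 in the same component? no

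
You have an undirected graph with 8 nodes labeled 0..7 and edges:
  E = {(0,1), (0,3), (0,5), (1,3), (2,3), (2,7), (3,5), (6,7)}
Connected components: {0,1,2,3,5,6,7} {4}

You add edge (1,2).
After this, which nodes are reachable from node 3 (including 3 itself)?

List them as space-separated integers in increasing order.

Before: nodes reachable from 3: {0,1,2,3,5,6,7}
Adding (1,2): both endpoints already in same component. Reachability from 3 unchanged.
After: nodes reachable from 3: {0,1,2,3,5,6,7}

Answer: 0 1 2 3 5 6 7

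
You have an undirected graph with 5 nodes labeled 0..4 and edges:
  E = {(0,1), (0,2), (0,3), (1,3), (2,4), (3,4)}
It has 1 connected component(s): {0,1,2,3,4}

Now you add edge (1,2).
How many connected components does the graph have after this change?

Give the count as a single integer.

Answer: 1

Derivation:
Initial component count: 1
Add (1,2): endpoints already in same component. Count unchanged: 1.
New component count: 1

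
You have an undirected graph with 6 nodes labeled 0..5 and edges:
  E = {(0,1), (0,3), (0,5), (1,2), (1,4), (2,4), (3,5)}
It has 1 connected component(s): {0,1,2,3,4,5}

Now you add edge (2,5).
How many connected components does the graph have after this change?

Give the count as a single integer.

Initial component count: 1
Add (2,5): endpoints already in same component. Count unchanged: 1.
New component count: 1

Answer: 1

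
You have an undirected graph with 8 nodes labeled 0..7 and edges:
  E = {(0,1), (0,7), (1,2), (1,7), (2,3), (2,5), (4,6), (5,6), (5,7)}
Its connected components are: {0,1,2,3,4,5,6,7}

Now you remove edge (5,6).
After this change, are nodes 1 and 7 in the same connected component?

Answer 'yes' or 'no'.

Answer: yes

Derivation:
Initial components: {0,1,2,3,4,5,6,7}
Removing edge (5,6): it was a bridge — component count 1 -> 2.
New components: {0,1,2,3,5,7} {4,6}
Are 1 and 7 in the same component? yes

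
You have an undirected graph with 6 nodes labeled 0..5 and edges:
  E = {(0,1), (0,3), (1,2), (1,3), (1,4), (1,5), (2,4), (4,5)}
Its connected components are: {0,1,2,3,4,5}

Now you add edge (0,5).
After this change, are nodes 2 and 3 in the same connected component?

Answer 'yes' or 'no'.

Answer: yes

Derivation:
Initial components: {0,1,2,3,4,5}
Adding edge (0,5): both already in same component {0,1,2,3,4,5}. No change.
New components: {0,1,2,3,4,5}
Are 2 and 3 in the same component? yes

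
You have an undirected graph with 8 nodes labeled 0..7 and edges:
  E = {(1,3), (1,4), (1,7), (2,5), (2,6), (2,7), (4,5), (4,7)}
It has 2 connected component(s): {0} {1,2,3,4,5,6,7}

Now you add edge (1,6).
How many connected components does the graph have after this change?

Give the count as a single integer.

Answer: 2

Derivation:
Initial component count: 2
Add (1,6): endpoints already in same component. Count unchanged: 2.
New component count: 2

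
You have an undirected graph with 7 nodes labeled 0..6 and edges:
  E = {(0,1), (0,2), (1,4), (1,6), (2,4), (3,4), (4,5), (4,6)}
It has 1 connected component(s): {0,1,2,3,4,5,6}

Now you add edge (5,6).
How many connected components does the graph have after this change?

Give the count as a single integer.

Initial component count: 1
Add (5,6): endpoints already in same component. Count unchanged: 1.
New component count: 1

Answer: 1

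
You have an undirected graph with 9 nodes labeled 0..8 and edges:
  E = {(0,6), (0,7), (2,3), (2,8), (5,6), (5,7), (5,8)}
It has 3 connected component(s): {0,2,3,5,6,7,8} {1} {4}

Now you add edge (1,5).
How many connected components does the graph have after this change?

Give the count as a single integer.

Initial component count: 3
Add (1,5): merges two components. Count decreases: 3 -> 2.
New component count: 2

Answer: 2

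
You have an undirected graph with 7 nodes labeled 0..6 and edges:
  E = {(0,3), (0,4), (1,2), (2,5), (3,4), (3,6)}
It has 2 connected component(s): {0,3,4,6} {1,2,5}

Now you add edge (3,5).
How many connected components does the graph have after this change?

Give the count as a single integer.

Initial component count: 2
Add (3,5): merges two components. Count decreases: 2 -> 1.
New component count: 1

Answer: 1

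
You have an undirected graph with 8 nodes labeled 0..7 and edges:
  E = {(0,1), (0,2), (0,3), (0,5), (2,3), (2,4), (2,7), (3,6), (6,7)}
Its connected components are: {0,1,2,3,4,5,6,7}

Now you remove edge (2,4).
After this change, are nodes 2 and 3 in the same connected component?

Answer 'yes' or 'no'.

Answer: yes

Derivation:
Initial components: {0,1,2,3,4,5,6,7}
Removing edge (2,4): it was a bridge — component count 1 -> 2.
New components: {0,1,2,3,5,6,7} {4}
Are 2 and 3 in the same component? yes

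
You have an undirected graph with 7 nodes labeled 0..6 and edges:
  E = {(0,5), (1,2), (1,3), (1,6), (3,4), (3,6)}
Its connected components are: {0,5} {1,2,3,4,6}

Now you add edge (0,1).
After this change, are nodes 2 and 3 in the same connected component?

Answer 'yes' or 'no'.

Answer: yes

Derivation:
Initial components: {0,5} {1,2,3,4,6}
Adding edge (0,1): merges {0,5} and {1,2,3,4,6}.
New components: {0,1,2,3,4,5,6}
Are 2 and 3 in the same component? yes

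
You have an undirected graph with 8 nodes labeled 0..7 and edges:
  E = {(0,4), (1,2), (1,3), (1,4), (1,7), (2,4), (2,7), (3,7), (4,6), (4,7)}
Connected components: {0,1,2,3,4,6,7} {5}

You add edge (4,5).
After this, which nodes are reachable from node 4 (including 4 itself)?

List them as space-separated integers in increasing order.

Answer: 0 1 2 3 4 5 6 7

Derivation:
Before: nodes reachable from 4: {0,1,2,3,4,6,7}
Adding (4,5): merges 4's component with another. Reachability grows.
After: nodes reachable from 4: {0,1,2,3,4,5,6,7}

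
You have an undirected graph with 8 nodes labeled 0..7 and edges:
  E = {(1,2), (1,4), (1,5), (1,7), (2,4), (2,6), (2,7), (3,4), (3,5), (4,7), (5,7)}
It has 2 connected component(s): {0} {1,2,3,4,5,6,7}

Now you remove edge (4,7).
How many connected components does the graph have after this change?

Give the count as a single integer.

Answer: 2

Derivation:
Initial component count: 2
Remove (4,7): not a bridge. Count unchanged: 2.
  After removal, components: {0} {1,2,3,4,5,6,7}
New component count: 2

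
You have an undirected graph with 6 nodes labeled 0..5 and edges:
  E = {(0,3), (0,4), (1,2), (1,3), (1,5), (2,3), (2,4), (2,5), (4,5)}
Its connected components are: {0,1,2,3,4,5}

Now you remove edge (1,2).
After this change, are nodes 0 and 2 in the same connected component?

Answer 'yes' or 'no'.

Answer: yes

Derivation:
Initial components: {0,1,2,3,4,5}
Removing edge (1,2): not a bridge — component count unchanged at 1.
New components: {0,1,2,3,4,5}
Are 0 and 2 in the same component? yes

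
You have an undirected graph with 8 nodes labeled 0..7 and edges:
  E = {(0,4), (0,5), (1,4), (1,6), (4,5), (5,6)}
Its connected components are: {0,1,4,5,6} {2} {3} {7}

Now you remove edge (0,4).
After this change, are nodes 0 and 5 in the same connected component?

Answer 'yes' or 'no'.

Answer: yes

Derivation:
Initial components: {0,1,4,5,6} {2} {3} {7}
Removing edge (0,4): not a bridge — component count unchanged at 4.
New components: {0,1,4,5,6} {2} {3} {7}
Are 0 and 5 in the same component? yes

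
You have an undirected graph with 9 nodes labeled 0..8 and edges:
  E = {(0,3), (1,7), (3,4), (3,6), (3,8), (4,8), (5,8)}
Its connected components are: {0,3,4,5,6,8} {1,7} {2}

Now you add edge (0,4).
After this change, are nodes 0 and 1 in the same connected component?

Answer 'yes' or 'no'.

Initial components: {0,3,4,5,6,8} {1,7} {2}
Adding edge (0,4): both already in same component {0,3,4,5,6,8}. No change.
New components: {0,3,4,5,6,8} {1,7} {2}
Are 0 and 1 in the same component? no

Answer: no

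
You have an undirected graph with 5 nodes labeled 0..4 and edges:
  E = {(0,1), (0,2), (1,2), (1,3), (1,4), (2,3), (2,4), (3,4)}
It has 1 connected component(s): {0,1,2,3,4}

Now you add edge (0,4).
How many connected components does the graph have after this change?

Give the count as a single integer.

Answer: 1

Derivation:
Initial component count: 1
Add (0,4): endpoints already in same component. Count unchanged: 1.
New component count: 1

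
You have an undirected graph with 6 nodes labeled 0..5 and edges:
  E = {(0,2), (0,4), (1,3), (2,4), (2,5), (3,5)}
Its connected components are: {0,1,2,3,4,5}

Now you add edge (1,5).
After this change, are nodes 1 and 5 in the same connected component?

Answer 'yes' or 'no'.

Initial components: {0,1,2,3,4,5}
Adding edge (1,5): both already in same component {0,1,2,3,4,5}. No change.
New components: {0,1,2,3,4,5}
Are 1 and 5 in the same component? yes

Answer: yes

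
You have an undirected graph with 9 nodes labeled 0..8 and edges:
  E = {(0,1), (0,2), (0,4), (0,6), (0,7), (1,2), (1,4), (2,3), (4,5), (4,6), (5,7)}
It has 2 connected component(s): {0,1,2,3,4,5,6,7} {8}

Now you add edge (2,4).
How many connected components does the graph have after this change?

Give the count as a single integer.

Answer: 2

Derivation:
Initial component count: 2
Add (2,4): endpoints already in same component. Count unchanged: 2.
New component count: 2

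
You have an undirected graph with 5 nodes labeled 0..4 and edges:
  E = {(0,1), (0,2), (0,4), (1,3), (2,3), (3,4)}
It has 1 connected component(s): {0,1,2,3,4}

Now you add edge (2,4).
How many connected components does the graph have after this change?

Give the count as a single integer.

Initial component count: 1
Add (2,4): endpoints already in same component. Count unchanged: 1.
New component count: 1

Answer: 1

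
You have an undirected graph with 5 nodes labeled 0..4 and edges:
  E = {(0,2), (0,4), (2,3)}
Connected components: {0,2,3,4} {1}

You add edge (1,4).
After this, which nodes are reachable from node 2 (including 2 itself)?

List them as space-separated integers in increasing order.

Before: nodes reachable from 2: {0,2,3,4}
Adding (1,4): merges 2's component with another. Reachability grows.
After: nodes reachable from 2: {0,1,2,3,4}

Answer: 0 1 2 3 4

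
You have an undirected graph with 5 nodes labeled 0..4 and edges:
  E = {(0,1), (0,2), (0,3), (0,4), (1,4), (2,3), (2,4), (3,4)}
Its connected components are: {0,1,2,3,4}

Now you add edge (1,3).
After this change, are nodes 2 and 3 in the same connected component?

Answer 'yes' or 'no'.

Initial components: {0,1,2,3,4}
Adding edge (1,3): both already in same component {0,1,2,3,4}. No change.
New components: {0,1,2,3,4}
Are 2 and 3 in the same component? yes

Answer: yes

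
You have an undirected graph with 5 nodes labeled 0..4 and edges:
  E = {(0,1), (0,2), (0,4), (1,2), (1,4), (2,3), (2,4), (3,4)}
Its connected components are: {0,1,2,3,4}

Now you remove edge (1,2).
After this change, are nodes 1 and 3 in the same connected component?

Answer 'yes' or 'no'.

Answer: yes

Derivation:
Initial components: {0,1,2,3,4}
Removing edge (1,2): not a bridge — component count unchanged at 1.
New components: {0,1,2,3,4}
Are 1 and 3 in the same component? yes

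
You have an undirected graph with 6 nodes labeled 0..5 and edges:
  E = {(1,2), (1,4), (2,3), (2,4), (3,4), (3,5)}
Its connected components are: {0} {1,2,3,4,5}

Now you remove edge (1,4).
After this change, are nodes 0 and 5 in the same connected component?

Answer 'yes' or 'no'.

Answer: no

Derivation:
Initial components: {0} {1,2,3,4,5}
Removing edge (1,4): not a bridge — component count unchanged at 2.
New components: {0} {1,2,3,4,5}
Are 0 and 5 in the same component? no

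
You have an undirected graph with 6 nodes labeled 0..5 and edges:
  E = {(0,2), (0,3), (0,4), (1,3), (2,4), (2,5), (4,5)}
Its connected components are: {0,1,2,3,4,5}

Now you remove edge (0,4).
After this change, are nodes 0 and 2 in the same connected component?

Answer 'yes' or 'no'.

Initial components: {0,1,2,3,4,5}
Removing edge (0,4): not a bridge — component count unchanged at 1.
New components: {0,1,2,3,4,5}
Are 0 and 2 in the same component? yes

Answer: yes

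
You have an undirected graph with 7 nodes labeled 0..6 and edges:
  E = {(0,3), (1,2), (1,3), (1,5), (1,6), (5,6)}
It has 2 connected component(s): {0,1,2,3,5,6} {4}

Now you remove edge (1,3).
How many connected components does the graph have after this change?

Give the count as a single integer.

Answer: 3

Derivation:
Initial component count: 2
Remove (1,3): it was a bridge. Count increases: 2 -> 3.
  After removal, components: {0,3} {1,2,5,6} {4}
New component count: 3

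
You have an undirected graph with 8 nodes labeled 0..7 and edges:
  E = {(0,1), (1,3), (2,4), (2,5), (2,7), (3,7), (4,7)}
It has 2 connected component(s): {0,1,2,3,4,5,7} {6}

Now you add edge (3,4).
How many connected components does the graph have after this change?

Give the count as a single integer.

Initial component count: 2
Add (3,4): endpoints already in same component. Count unchanged: 2.
New component count: 2

Answer: 2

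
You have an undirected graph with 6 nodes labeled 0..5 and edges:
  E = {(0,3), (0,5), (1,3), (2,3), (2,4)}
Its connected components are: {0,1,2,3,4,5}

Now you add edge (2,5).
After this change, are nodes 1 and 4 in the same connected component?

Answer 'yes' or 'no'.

Answer: yes

Derivation:
Initial components: {0,1,2,3,4,5}
Adding edge (2,5): both already in same component {0,1,2,3,4,5}. No change.
New components: {0,1,2,3,4,5}
Are 1 and 4 in the same component? yes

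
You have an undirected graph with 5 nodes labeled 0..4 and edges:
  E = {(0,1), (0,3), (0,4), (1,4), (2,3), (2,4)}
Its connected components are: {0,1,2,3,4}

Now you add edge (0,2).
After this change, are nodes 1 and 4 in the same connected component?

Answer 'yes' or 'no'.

Initial components: {0,1,2,3,4}
Adding edge (0,2): both already in same component {0,1,2,3,4}. No change.
New components: {0,1,2,3,4}
Are 1 and 4 in the same component? yes

Answer: yes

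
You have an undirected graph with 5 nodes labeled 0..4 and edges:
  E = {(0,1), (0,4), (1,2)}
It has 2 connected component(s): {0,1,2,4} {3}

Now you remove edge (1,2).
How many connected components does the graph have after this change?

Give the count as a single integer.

Answer: 3

Derivation:
Initial component count: 2
Remove (1,2): it was a bridge. Count increases: 2 -> 3.
  After removal, components: {0,1,4} {2} {3}
New component count: 3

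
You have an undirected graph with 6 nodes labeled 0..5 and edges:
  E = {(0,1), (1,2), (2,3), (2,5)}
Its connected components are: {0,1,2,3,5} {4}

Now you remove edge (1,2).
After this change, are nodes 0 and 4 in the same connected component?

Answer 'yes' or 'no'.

Initial components: {0,1,2,3,5} {4}
Removing edge (1,2): it was a bridge — component count 2 -> 3.
New components: {0,1} {2,3,5} {4}
Are 0 and 4 in the same component? no

Answer: no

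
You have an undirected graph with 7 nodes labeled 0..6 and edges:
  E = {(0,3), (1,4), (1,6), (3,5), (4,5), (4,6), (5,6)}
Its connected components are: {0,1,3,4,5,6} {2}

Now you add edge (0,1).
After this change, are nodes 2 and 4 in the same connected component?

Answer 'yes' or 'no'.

Answer: no

Derivation:
Initial components: {0,1,3,4,5,6} {2}
Adding edge (0,1): both already in same component {0,1,3,4,5,6}. No change.
New components: {0,1,3,4,5,6} {2}
Are 2 and 4 in the same component? no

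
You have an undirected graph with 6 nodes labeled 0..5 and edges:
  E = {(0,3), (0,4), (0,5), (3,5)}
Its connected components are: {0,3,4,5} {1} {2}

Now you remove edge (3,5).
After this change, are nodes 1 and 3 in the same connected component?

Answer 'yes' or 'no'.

Initial components: {0,3,4,5} {1} {2}
Removing edge (3,5): not a bridge — component count unchanged at 3.
New components: {0,3,4,5} {1} {2}
Are 1 and 3 in the same component? no

Answer: no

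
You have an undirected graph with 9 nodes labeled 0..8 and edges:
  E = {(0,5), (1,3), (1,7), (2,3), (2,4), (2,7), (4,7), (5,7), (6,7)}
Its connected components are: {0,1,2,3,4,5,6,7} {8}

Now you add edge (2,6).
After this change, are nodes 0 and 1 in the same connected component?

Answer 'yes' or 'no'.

Answer: yes

Derivation:
Initial components: {0,1,2,3,4,5,6,7} {8}
Adding edge (2,6): both already in same component {0,1,2,3,4,5,6,7}. No change.
New components: {0,1,2,3,4,5,6,7} {8}
Are 0 and 1 in the same component? yes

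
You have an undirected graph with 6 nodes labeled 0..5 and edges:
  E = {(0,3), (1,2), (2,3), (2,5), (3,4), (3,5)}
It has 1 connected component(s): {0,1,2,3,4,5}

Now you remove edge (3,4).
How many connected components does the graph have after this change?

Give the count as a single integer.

Initial component count: 1
Remove (3,4): it was a bridge. Count increases: 1 -> 2.
  After removal, components: {0,1,2,3,5} {4}
New component count: 2

Answer: 2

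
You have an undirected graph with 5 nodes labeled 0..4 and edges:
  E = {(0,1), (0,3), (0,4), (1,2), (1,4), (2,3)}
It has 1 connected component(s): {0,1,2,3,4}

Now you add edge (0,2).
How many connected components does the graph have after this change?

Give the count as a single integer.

Answer: 1

Derivation:
Initial component count: 1
Add (0,2): endpoints already in same component. Count unchanged: 1.
New component count: 1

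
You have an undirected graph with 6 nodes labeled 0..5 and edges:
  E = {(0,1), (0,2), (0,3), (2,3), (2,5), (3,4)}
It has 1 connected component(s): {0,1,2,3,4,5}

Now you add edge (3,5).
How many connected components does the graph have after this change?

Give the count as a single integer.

Answer: 1

Derivation:
Initial component count: 1
Add (3,5): endpoints already in same component. Count unchanged: 1.
New component count: 1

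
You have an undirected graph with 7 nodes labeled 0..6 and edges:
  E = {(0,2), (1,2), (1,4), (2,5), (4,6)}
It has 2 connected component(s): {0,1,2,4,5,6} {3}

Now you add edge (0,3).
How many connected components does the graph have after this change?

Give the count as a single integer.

Initial component count: 2
Add (0,3): merges two components. Count decreases: 2 -> 1.
New component count: 1

Answer: 1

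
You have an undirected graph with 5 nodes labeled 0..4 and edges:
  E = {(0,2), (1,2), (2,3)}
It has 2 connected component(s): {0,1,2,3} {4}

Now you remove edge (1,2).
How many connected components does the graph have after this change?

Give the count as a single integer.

Initial component count: 2
Remove (1,2): it was a bridge. Count increases: 2 -> 3.
  After removal, components: {0,2,3} {1} {4}
New component count: 3

Answer: 3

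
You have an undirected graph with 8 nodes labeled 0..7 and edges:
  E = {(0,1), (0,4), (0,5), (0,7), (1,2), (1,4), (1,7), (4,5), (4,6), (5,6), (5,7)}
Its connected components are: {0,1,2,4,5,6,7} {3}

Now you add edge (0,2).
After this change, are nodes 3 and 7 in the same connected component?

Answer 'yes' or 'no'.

Initial components: {0,1,2,4,5,6,7} {3}
Adding edge (0,2): both already in same component {0,1,2,4,5,6,7}. No change.
New components: {0,1,2,4,5,6,7} {3}
Are 3 and 7 in the same component? no

Answer: no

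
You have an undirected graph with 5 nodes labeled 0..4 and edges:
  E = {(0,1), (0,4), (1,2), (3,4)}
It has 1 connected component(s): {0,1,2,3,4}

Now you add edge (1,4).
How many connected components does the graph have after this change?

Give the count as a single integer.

Initial component count: 1
Add (1,4): endpoints already in same component. Count unchanged: 1.
New component count: 1

Answer: 1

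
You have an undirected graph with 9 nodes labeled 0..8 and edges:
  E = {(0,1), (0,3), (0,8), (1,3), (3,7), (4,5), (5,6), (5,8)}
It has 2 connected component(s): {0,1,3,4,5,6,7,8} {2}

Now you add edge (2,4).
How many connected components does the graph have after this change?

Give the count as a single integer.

Initial component count: 2
Add (2,4): merges two components. Count decreases: 2 -> 1.
New component count: 1

Answer: 1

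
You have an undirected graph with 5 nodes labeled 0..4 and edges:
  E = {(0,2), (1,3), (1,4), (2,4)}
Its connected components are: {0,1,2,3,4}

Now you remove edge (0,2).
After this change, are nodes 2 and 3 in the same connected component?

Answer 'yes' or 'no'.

Answer: yes

Derivation:
Initial components: {0,1,2,3,4}
Removing edge (0,2): it was a bridge — component count 1 -> 2.
New components: {0} {1,2,3,4}
Are 2 and 3 in the same component? yes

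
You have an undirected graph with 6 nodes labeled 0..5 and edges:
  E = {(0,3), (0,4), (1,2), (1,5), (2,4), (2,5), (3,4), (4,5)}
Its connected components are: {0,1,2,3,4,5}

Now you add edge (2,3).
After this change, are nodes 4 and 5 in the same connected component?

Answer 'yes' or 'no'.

Answer: yes

Derivation:
Initial components: {0,1,2,3,4,5}
Adding edge (2,3): both already in same component {0,1,2,3,4,5}. No change.
New components: {0,1,2,3,4,5}
Are 4 and 5 in the same component? yes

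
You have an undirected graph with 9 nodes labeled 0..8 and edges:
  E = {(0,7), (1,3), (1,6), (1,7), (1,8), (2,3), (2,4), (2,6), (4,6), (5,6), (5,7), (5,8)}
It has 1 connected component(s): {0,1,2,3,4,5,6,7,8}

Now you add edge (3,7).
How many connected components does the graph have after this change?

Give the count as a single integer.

Initial component count: 1
Add (3,7): endpoints already in same component. Count unchanged: 1.
New component count: 1

Answer: 1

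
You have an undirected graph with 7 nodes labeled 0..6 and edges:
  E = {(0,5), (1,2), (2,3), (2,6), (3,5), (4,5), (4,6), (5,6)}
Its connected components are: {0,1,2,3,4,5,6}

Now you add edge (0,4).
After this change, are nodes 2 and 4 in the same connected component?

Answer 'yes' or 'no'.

Initial components: {0,1,2,3,4,5,6}
Adding edge (0,4): both already in same component {0,1,2,3,4,5,6}. No change.
New components: {0,1,2,3,4,5,6}
Are 2 and 4 in the same component? yes

Answer: yes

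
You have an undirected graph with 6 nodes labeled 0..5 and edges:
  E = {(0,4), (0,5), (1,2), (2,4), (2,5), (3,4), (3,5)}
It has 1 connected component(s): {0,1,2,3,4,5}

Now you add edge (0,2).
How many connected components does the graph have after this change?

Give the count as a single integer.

Answer: 1

Derivation:
Initial component count: 1
Add (0,2): endpoints already in same component. Count unchanged: 1.
New component count: 1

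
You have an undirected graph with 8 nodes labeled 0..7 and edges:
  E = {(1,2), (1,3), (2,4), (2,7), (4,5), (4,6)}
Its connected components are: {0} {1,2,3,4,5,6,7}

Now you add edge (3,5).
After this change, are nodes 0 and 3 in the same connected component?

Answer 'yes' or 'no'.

Initial components: {0} {1,2,3,4,5,6,7}
Adding edge (3,5): both already in same component {1,2,3,4,5,6,7}. No change.
New components: {0} {1,2,3,4,5,6,7}
Are 0 and 3 in the same component? no

Answer: no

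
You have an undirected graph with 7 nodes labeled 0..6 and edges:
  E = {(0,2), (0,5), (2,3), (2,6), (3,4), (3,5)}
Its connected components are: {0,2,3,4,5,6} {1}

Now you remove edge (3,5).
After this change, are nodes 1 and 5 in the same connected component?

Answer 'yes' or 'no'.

Answer: no

Derivation:
Initial components: {0,2,3,4,5,6} {1}
Removing edge (3,5): not a bridge — component count unchanged at 2.
New components: {0,2,3,4,5,6} {1}
Are 1 and 5 in the same component? no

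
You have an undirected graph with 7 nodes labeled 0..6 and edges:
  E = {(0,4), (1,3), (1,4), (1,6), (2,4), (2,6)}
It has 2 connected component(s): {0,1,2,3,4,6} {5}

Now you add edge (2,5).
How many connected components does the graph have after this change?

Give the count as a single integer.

Initial component count: 2
Add (2,5): merges two components. Count decreases: 2 -> 1.
New component count: 1

Answer: 1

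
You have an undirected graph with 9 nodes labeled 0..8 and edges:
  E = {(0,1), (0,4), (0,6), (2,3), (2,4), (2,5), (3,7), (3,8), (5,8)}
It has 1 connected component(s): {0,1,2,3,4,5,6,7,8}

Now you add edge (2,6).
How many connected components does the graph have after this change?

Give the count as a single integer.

Initial component count: 1
Add (2,6): endpoints already in same component. Count unchanged: 1.
New component count: 1

Answer: 1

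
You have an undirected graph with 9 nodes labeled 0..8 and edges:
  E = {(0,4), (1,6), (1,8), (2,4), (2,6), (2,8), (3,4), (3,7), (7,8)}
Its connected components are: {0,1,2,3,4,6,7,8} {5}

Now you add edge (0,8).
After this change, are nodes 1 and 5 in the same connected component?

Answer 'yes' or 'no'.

Initial components: {0,1,2,3,4,6,7,8} {5}
Adding edge (0,8): both already in same component {0,1,2,3,4,6,7,8}. No change.
New components: {0,1,2,3,4,6,7,8} {5}
Are 1 and 5 in the same component? no

Answer: no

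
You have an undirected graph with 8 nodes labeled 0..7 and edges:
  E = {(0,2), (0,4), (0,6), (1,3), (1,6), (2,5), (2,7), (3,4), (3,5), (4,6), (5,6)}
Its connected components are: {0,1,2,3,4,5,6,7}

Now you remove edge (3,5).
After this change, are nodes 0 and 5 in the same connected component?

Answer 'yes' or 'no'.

Initial components: {0,1,2,3,4,5,6,7}
Removing edge (3,5): not a bridge — component count unchanged at 1.
New components: {0,1,2,3,4,5,6,7}
Are 0 and 5 in the same component? yes

Answer: yes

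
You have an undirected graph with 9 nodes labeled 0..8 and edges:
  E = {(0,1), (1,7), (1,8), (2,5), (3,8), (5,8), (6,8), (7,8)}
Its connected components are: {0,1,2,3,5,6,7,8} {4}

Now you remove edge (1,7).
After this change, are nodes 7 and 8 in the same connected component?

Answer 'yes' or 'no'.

Answer: yes

Derivation:
Initial components: {0,1,2,3,5,6,7,8} {4}
Removing edge (1,7): not a bridge — component count unchanged at 2.
New components: {0,1,2,3,5,6,7,8} {4}
Are 7 and 8 in the same component? yes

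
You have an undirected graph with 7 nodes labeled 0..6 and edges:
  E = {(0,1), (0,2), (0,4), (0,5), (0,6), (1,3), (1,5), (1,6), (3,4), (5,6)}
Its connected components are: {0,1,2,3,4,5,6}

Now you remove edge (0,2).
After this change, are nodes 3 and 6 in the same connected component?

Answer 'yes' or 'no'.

Answer: yes

Derivation:
Initial components: {0,1,2,3,4,5,6}
Removing edge (0,2): it was a bridge — component count 1 -> 2.
New components: {0,1,3,4,5,6} {2}
Are 3 and 6 in the same component? yes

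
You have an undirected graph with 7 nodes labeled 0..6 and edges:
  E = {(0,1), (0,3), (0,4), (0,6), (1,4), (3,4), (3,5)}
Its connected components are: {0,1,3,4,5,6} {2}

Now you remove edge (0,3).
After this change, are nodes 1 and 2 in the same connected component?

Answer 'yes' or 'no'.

Initial components: {0,1,3,4,5,6} {2}
Removing edge (0,3): not a bridge — component count unchanged at 2.
New components: {0,1,3,4,5,6} {2}
Are 1 and 2 in the same component? no

Answer: no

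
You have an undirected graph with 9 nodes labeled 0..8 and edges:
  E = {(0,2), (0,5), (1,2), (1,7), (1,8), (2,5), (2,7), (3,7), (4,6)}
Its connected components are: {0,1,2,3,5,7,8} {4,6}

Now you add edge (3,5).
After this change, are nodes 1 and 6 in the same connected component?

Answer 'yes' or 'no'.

Initial components: {0,1,2,3,5,7,8} {4,6}
Adding edge (3,5): both already in same component {0,1,2,3,5,7,8}. No change.
New components: {0,1,2,3,5,7,8} {4,6}
Are 1 and 6 in the same component? no

Answer: no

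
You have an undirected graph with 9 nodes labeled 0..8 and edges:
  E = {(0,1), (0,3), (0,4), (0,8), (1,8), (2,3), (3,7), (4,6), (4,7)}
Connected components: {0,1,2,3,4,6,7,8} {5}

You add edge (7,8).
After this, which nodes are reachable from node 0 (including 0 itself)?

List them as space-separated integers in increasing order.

Answer: 0 1 2 3 4 6 7 8

Derivation:
Before: nodes reachable from 0: {0,1,2,3,4,6,7,8}
Adding (7,8): both endpoints already in same component. Reachability from 0 unchanged.
After: nodes reachable from 0: {0,1,2,3,4,6,7,8}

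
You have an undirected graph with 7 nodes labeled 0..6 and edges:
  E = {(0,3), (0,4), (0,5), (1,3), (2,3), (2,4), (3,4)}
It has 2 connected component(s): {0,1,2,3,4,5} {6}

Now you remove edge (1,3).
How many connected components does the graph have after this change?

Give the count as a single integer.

Answer: 3

Derivation:
Initial component count: 2
Remove (1,3): it was a bridge. Count increases: 2 -> 3.
  After removal, components: {0,2,3,4,5} {1} {6}
New component count: 3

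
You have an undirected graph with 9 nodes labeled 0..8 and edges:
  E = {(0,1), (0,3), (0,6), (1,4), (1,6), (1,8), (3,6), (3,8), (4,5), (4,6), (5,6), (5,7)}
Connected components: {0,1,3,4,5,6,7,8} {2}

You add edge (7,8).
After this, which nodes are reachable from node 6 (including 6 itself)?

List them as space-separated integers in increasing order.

Answer: 0 1 3 4 5 6 7 8

Derivation:
Before: nodes reachable from 6: {0,1,3,4,5,6,7,8}
Adding (7,8): both endpoints already in same component. Reachability from 6 unchanged.
After: nodes reachable from 6: {0,1,3,4,5,6,7,8}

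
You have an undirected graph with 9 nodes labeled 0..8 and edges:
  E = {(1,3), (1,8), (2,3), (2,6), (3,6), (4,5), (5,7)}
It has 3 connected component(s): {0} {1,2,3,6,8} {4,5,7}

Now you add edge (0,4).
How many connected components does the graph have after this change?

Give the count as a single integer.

Initial component count: 3
Add (0,4): merges two components. Count decreases: 3 -> 2.
New component count: 2

Answer: 2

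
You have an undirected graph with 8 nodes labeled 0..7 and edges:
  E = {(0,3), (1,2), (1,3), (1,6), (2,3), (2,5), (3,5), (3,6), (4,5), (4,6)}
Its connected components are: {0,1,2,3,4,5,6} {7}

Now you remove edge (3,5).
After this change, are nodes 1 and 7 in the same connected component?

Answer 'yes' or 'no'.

Initial components: {0,1,2,3,4,5,6} {7}
Removing edge (3,5): not a bridge — component count unchanged at 2.
New components: {0,1,2,3,4,5,6} {7}
Are 1 and 7 in the same component? no

Answer: no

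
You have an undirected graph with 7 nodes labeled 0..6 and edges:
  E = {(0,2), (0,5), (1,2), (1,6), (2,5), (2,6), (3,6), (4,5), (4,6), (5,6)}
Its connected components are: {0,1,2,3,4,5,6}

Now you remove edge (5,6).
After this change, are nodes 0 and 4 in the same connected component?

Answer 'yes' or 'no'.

Initial components: {0,1,2,3,4,5,6}
Removing edge (5,6): not a bridge — component count unchanged at 1.
New components: {0,1,2,3,4,5,6}
Are 0 and 4 in the same component? yes

Answer: yes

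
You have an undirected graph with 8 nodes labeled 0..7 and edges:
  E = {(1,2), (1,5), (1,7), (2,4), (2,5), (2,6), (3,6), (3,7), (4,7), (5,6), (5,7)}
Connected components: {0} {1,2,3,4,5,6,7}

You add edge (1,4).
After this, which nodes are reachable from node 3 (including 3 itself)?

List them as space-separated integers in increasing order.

Before: nodes reachable from 3: {1,2,3,4,5,6,7}
Adding (1,4): both endpoints already in same component. Reachability from 3 unchanged.
After: nodes reachable from 3: {1,2,3,4,5,6,7}

Answer: 1 2 3 4 5 6 7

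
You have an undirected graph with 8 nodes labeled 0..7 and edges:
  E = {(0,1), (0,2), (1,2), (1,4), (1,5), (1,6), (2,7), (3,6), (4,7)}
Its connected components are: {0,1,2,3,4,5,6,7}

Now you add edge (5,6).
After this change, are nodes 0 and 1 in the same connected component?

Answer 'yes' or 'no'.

Initial components: {0,1,2,3,4,5,6,7}
Adding edge (5,6): both already in same component {0,1,2,3,4,5,6,7}. No change.
New components: {0,1,2,3,4,5,6,7}
Are 0 and 1 in the same component? yes

Answer: yes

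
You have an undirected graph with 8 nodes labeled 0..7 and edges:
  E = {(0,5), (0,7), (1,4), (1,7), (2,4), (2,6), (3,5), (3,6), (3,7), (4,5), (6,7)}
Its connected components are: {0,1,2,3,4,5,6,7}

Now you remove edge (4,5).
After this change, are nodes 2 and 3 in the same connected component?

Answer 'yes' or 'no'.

Answer: yes

Derivation:
Initial components: {0,1,2,3,4,5,6,7}
Removing edge (4,5): not a bridge — component count unchanged at 1.
New components: {0,1,2,3,4,5,6,7}
Are 2 and 3 in the same component? yes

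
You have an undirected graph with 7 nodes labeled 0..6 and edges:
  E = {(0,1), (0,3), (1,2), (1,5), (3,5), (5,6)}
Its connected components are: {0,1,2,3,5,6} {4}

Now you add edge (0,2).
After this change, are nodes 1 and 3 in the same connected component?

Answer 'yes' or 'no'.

Answer: yes

Derivation:
Initial components: {0,1,2,3,5,6} {4}
Adding edge (0,2): both already in same component {0,1,2,3,5,6}. No change.
New components: {0,1,2,3,5,6} {4}
Are 1 and 3 in the same component? yes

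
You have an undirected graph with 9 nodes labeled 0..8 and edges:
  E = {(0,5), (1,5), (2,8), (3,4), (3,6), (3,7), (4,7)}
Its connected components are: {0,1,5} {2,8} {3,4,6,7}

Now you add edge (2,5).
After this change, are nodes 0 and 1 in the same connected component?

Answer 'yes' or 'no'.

Answer: yes

Derivation:
Initial components: {0,1,5} {2,8} {3,4,6,7}
Adding edge (2,5): merges {2,8} and {0,1,5}.
New components: {0,1,2,5,8} {3,4,6,7}
Are 0 and 1 in the same component? yes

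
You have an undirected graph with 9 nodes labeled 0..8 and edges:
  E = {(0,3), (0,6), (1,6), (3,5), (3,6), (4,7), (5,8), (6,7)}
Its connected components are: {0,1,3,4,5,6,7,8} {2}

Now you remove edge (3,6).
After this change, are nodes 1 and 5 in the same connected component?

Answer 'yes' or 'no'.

Initial components: {0,1,3,4,5,6,7,8} {2}
Removing edge (3,6): not a bridge — component count unchanged at 2.
New components: {0,1,3,4,5,6,7,8} {2}
Are 1 and 5 in the same component? yes

Answer: yes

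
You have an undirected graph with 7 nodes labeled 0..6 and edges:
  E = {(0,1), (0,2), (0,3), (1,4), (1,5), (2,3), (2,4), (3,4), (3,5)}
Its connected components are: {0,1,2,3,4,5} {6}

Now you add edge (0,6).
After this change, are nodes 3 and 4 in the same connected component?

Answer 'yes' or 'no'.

Initial components: {0,1,2,3,4,5} {6}
Adding edge (0,6): merges {0,1,2,3,4,5} and {6}.
New components: {0,1,2,3,4,5,6}
Are 3 and 4 in the same component? yes

Answer: yes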